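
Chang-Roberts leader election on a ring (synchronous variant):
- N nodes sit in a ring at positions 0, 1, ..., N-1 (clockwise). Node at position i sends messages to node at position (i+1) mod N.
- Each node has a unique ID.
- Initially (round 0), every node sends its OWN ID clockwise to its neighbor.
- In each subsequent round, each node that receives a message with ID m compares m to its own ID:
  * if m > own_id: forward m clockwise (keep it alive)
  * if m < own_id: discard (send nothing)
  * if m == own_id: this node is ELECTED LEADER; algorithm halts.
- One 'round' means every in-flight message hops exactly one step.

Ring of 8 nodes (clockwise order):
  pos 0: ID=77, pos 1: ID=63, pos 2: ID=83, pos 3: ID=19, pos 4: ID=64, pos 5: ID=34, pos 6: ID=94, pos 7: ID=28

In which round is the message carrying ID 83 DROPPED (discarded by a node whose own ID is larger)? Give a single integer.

Answer: 4

Derivation:
Round 1: pos1(id63) recv 77: fwd; pos2(id83) recv 63: drop; pos3(id19) recv 83: fwd; pos4(id64) recv 19: drop; pos5(id34) recv 64: fwd; pos6(id94) recv 34: drop; pos7(id28) recv 94: fwd; pos0(id77) recv 28: drop
Round 2: pos2(id83) recv 77: drop; pos4(id64) recv 83: fwd; pos6(id94) recv 64: drop; pos0(id77) recv 94: fwd
Round 3: pos5(id34) recv 83: fwd; pos1(id63) recv 94: fwd
Round 4: pos6(id94) recv 83: drop; pos2(id83) recv 94: fwd
Round 5: pos3(id19) recv 94: fwd
Round 6: pos4(id64) recv 94: fwd
Round 7: pos5(id34) recv 94: fwd
Round 8: pos6(id94) recv 94: ELECTED
Message ID 83 originates at pos 2; dropped at pos 6 in round 4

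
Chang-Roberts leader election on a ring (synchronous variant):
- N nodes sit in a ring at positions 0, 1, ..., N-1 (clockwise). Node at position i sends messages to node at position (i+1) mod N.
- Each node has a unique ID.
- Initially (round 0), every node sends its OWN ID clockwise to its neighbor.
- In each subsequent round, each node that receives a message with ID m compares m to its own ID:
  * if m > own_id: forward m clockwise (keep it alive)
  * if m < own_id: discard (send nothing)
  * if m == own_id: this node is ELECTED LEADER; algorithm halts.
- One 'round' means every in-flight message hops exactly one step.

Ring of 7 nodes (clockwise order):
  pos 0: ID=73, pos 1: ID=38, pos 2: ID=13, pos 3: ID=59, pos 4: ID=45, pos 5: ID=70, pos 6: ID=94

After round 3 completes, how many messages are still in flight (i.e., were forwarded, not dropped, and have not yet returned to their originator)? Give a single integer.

Answer: 2

Derivation:
Round 1: pos1(id38) recv 73: fwd; pos2(id13) recv 38: fwd; pos3(id59) recv 13: drop; pos4(id45) recv 59: fwd; pos5(id70) recv 45: drop; pos6(id94) recv 70: drop; pos0(id73) recv 94: fwd
Round 2: pos2(id13) recv 73: fwd; pos3(id59) recv 38: drop; pos5(id70) recv 59: drop; pos1(id38) recv 94: fwd
Round 3: pos3(id59) recv 73: fwd; pos2(id13) recv 94: fwd
After round 3: 2 messages still in flight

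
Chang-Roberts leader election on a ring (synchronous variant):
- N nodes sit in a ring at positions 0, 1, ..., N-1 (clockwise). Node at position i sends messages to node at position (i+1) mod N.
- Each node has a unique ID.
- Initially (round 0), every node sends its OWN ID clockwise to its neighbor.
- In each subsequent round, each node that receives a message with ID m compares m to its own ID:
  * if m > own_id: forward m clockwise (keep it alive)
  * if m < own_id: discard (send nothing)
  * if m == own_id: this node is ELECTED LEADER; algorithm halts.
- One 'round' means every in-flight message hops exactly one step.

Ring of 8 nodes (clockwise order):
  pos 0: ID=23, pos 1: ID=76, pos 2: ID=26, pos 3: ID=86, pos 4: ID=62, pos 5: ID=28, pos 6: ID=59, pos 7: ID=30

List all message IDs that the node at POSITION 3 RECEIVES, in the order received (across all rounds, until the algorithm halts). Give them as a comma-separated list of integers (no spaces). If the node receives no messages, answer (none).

Round 1: pos1(id76) recv 23: drop; pos2(id26) recv 76: fwd; pos3(id86) recv 26: drop; pos4(id62) recv 86: fwd; pos5(id28) recv 62: fwd; pos6(id59) recv 28: drop; pos7(id30) recv 59: fwd; pos0(id23) recv 30: fwd
Round 2: pos3(id86) recv 76: drop; pos5(id28) recv 86: fwd; pos6(id59) recv 62: fwd; pos0(id23) recv 59: fwd; pos1(id76) recv 30: drop
Round 3: pos6(id59) recv 86: fwd; pos7(id30) recv 62: fwd; pos1(id76) recv 59: drop
Round 4: pos7(id30) recv 86: fwd; pos0(id23) recv 62: fwd
Round 5: pos0(id23) recv 86: fwd; pos1(id76) recv 62: drop
Round 6: pos1(id76) recv 86: fwd
Round 7: pos2(id26) recv 86: fwd
Round 8: pos3(id86) recv 86: ELECTED

Answer: 26,76,86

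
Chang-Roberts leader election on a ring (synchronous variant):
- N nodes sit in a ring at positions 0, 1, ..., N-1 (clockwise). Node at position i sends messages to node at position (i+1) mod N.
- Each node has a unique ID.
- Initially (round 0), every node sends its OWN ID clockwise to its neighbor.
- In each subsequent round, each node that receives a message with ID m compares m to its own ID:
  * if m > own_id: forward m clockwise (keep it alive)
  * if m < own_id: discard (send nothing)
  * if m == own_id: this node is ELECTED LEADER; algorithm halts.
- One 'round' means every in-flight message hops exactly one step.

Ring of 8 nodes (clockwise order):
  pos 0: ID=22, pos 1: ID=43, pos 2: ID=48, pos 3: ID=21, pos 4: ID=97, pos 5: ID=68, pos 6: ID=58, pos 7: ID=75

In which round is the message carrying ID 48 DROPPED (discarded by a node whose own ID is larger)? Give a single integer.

Round 1: pos1(id43) recv 22: drop; pos2(id48) recv 43: drop; pos3(id21) recv 48: fwd; pos4(id97) recv 21: drop; pos5(id68) recv 97: fwd; pos6(id58) recv 68: fwd; pos7(id75) recv 58: drop; pos0(id22) recv 75: fwd
Round 2: pos4(id97) recv 48: drop; pos6(id58) recv 97: fwd; pos7(id75) recv 68: drop; pos1(id43) recv 75: fwd
Round 3: pos7(id75) recv 97: fwd; pos2(id48) recv 75: fwd
Round 4: pos0(id22) recv 97: fwd; pos3(id21) recv 75: fwd
Round 5: pos1(id43) recv 97: fwd; pos4(id97) recv 75: drop
Round 6: pos2(id48) recv 97: fwd
Round 7: pos3(id21) recv 97: fwd
Round 8: pos4(id97) recv 97: ELECTED
Message ID 48 originates at pos 2; dropped at pos 4 in round 2

Answer: 2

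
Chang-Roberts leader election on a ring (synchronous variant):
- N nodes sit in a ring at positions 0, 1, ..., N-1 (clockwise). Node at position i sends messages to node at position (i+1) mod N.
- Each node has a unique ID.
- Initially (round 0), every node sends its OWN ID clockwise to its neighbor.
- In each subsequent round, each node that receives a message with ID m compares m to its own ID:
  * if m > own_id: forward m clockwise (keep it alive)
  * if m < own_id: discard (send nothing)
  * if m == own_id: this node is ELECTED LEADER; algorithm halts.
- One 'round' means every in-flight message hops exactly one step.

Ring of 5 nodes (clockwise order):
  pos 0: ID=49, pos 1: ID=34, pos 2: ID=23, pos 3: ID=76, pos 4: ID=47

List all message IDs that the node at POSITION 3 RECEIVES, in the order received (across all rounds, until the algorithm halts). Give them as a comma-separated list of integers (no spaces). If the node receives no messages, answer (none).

Round 1: pos1(id34) recv 49: fwd; pos2(id23) recv 34: fwd; pos3(id76) recv 23: drop; pos4(id47) recv 76: fwd; pos0(id49) recv 47: drop
Round 2: pos2(id23) recv 49: fwd; pos3(id76) recv 34: drop; pos0(id49) recv 76: fwd
Round 3: pos3(id76) recv 49: drop; pos1(id34) recv 76: fwd
Round 4: pos2(id23) recv 76: fwd
Round 5: pos3(id76) recv 76: ELECTED

Answer: 23,34,49,76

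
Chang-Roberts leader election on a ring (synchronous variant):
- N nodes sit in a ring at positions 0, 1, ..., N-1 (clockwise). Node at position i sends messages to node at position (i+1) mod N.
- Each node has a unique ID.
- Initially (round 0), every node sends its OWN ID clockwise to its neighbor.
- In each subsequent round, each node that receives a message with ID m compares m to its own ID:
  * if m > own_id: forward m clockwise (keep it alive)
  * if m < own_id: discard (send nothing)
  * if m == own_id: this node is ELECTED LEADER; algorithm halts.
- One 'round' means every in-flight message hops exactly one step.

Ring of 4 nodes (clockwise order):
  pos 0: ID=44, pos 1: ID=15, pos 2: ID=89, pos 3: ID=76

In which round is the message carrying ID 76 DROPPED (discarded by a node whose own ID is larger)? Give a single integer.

Round 1: pos1(id15) recv 44: fwd; pos2(id89) recv 15: drop; pos3(id76) recv 89: fwd; pos0(id44) recv 76: fwd
Round 2: pos2(id89) recv 44: drop; pos0(id44) recv 89: fwd; pos1(id15) recv 76: fwd
Round 3: pos1(id15) recv 89: fwd; pos2(id89) recv 76: drop
Round 4: pos2(id89) recv 89: ELECTED
Message ID 76 originates at pos 3; dropped at pos 2 in round 3

Answer: 3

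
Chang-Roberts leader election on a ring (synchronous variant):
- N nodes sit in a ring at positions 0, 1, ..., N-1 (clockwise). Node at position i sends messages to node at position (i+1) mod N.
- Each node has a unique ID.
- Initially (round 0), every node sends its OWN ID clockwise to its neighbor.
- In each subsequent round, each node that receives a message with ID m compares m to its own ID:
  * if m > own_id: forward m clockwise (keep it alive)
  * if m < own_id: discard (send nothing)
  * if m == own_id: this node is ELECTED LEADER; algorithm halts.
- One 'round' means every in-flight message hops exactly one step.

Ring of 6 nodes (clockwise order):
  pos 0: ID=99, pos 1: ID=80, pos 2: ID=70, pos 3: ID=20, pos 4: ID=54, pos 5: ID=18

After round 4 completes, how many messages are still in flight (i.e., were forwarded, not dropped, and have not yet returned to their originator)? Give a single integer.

Round 1: pos1(id80) recv 99: fwd; pos2(id70) recv 80: fwd; pos3(id20) recv 70: fwd; pos4(id54) recv 20: drop; pos5(id18) recv 54: fwd; pos0(id99) recv 18: drop
Round 2: pos2(id70) recv 99: fwd; pos3(id20) recv 80: fwd; pos4(id54) recv 70: fwd; pos0(id99) recv 54: drop
Round 3: pos3(id20) recv 99: fwd; pos4(id54) recv 80: fwd; pos5(id18) recv 70: fwd
Round 4: pos4(id54) recv 99: fwd; pos5(id18) recv 80: fwd; pos0(id99) recv 70: drop
After round 4: 2 messages still in flight

Answer: 2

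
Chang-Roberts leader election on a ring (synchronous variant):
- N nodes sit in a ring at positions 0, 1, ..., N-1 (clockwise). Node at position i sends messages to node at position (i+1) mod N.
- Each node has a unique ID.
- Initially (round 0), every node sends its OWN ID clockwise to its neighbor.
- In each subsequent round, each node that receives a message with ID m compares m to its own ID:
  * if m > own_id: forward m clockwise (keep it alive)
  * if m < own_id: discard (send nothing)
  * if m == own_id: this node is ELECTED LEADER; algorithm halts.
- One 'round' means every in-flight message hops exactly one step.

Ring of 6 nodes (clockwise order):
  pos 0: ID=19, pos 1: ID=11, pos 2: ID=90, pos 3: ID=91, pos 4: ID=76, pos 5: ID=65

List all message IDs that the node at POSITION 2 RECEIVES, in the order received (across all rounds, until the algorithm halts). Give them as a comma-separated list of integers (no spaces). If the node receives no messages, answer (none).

Round 1: pos1(id11) recv 19: fwd; pos2(id90) recv 11: drop; pos3(id91) recv 90: drop; pos4(id76) recv 91: fwd; pos5(id65) recv 76: fwd; pos0(id19) recv 65: fwd
Round 2: pos2(id90) recv 19: drop; pos5(id65) recv 91: fwd; pos0(id19) recv 76: fwd; pos1(id11) recv 65: fwd
Round 3: pos0(id19) recv 91: fwd; pos1(id11) recv 76: fwd; pos2(id90) recv 65: drop
Round 4: pos1(id11) recv 91: fwd; pos2(id90) recv 76: drop
Round 5: pos2(id90) recv 91: fwd
Round 6: pos3(id91) recv 91: ELECTED

Answer: 11,19,65,76,91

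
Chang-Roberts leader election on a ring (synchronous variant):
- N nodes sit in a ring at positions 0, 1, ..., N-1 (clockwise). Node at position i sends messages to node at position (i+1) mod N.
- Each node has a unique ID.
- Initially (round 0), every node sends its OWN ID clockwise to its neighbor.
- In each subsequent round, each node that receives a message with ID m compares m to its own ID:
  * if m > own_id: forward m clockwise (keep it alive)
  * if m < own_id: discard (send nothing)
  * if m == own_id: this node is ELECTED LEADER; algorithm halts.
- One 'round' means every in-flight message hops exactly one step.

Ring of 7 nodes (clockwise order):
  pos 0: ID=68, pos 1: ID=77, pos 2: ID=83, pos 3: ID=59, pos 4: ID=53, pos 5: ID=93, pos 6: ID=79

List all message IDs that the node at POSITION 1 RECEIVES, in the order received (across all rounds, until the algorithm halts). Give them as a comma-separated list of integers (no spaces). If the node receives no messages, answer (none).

Round 1: pos1(id77) recv 68: drop; pos2(id83) recv 77: drop; pos3(id59) recv 83: fwd; pos4(id53) recv 59: fwd; pos5(id93) recv 53: drop; pos6(id79) recv 93: fwd; pos0(id68) recv 79: fwd
Round 2: pos4(id53) recv 83: fwd; pos5(id93) recv 59: drop; pos0(id68) recv 93: fwd; pos1(id77) recv 79: fwd
Round 3: pos5(id93) recv 83: drop; pos1(id77) recv 93: fwd; pos2(id83) recv 79: drop
Round 4: pos2(id83) recv 93: fwd
Round 5: pos3(id59) recv 93: fwd
Round 6: pos4(id53) recv 93: fwd
Round 7: pos5(id93) recv 93: ELECTED

Answer: 68,79,93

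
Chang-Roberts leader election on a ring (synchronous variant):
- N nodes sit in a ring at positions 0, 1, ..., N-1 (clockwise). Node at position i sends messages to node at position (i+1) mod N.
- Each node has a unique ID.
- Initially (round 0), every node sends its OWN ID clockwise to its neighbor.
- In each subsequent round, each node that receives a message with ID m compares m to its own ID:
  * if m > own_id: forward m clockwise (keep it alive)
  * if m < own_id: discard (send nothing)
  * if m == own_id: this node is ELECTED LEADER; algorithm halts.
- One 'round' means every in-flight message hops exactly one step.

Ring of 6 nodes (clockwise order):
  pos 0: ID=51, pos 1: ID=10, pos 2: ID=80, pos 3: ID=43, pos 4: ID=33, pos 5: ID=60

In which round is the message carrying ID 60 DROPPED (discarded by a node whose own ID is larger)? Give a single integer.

Answer: 3

Derivation:
Round 1: pos1(id10) recv 51: fwd; pos2(id80) recv 10: drop; pos3(id43) recv 80: fwd; pos4(id33) recv 43: fwd; pos5(id60) recv 33: drop; pos0(id51) recv 60: fwd
Round 2: pos2(id80) recv 51: drop; pos4(id33) recv 80: fwd; pos5(id60) recv 43: drop; pos1(id10) recv 60: fwd
Round 3: pos5(id60) recv 80: fwd; pos2(id80) recv 60: drop
Round 4: pos0(id51) recv 80: fwd
Round 5: pos1(id10) recv 80: fwd
Round 6: pos2(id80) recv 80: ELECTED
Message ID 60 originates at pos 5; dropped at pos 2 in round 3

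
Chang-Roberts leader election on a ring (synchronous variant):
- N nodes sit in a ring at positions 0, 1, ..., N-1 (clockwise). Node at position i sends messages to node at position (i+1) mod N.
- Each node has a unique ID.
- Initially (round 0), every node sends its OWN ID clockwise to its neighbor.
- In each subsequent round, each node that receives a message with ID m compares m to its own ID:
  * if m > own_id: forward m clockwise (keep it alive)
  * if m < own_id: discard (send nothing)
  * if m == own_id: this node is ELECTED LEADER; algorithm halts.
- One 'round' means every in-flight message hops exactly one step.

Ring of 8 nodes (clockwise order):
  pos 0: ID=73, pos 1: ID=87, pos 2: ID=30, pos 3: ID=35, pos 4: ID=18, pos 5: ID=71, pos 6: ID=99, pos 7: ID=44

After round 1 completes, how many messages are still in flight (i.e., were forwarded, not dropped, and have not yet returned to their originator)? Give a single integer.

Answer: 3

Derivation:
Round 1: pos1(id87) recv 73: drop; pos2(id30) recv 87: fwd; pos3(id35) recv 30: drop; pos4(id18) recv 35: fwd; pos5(id71) recv 18: drop; pos6(id99) recv 71: drop; pos7(id44) recv 99: fwd; pos0(id73) recv 44: drop
After round 1: 3 messages still in flight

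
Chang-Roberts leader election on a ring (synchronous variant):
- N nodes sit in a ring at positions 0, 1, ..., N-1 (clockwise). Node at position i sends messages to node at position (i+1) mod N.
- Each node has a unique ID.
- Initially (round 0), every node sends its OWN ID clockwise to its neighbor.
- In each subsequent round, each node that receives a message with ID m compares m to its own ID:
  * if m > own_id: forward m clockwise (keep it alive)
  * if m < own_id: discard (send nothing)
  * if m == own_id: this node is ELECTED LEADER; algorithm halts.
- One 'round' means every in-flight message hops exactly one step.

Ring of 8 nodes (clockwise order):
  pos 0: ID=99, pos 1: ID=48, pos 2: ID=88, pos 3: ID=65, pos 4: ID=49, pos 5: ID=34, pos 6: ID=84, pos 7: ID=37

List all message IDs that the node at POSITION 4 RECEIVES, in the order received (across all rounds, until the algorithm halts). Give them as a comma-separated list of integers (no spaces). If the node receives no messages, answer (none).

Round 1: pos1(id48) recv 99: fwd; pos2(id88) recv 48: drop; pos3(id65) recv 88: fwd; pos4(id49) recv 65: fwd; pos5(id34) recv 49: fwd; pos6(id84) recv 34: drop; pos7(id37) recv 84: fwd; pos0(id99) recv 37: drop
Round 2: pos2(id88) recv 99: fwd; pos4(id49) recv 88: fwd; pos5(id34) recv 65: fwd; pos6(id84) recv 49: drop; pos0(id99) recv 84: drop
Round 3: pos3(id65) recv 99: fwd; pos5(id34) recv 88: fwd; pos6(id84) recv 65: drop
Round 4: pos4(id49) recv 99: fwd; pos6(id84) recv 88: fwd
Round 5: pos5(id34) recv 99: fwd; pos7(id37) recv 88: fwd
Round 6: pos6(id84) recv 99: fwd; pos0(id99) recv 88: drop
Round 7: pos7(id37) recv 99: fwd
Round 8: pos0(id99) recv 99: ELECTED

Answer: 65,88,99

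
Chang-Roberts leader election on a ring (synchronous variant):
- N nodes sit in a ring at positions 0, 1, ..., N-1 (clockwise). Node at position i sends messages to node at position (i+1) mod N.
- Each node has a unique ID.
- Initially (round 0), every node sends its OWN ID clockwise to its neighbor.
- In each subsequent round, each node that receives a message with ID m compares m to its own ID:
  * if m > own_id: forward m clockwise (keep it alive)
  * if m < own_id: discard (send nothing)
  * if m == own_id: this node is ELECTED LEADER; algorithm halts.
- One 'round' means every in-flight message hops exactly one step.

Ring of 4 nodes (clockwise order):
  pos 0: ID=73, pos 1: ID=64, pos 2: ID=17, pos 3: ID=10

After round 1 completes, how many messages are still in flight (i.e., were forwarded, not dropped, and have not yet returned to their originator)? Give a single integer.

Round 1: pos1(id64) recv 73: fwd; pos2(id17) recv 64: fwd; pos3(id10) recv 17: fwd; pos0(id73) recv 10: drop
After round 1: 3 messages still in flight

Answer: 3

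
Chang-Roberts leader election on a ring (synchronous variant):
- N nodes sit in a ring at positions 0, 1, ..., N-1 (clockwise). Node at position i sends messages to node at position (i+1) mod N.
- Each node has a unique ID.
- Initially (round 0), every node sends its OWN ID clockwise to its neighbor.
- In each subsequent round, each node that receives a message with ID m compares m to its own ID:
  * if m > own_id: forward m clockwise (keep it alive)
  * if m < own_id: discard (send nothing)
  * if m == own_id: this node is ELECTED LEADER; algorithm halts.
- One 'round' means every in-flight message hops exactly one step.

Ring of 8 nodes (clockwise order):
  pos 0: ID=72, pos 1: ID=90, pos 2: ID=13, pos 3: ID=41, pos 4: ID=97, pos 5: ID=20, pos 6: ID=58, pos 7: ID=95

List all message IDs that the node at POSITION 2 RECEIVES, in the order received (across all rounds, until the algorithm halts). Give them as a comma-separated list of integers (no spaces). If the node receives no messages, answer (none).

Answer: 90,95,97

Derivation:
Round 1: pos1(id90) recv 72: drop; pos2(id13) recv 90: fwd; pos3(id41) recv 13: drop; pos4(id97) recv 41: drop; pos5(id20) recv 97: fwd; pos6(id58) recv 20: drop; pos7(id95) recv 58: drop; pos0(id72) recv 95: fwd
Round 2: pos3(id41) recv 90: fwd; pos6(id58) recv 97: fwd; pos1(id90) recv 95: fwd
Round 3: pos4(id97) recv 90: drop; pos7(id95) recv 97: fwd; pos2(id13) recv 95: fwd
Round 4: pos0(id72) recv 97: fwd; pos3(id41) recv 95: fwd
Round 5: pos1(id90) recv 97: fwd; pos4(id97) recv 95: drop
Round 6: pos2(id13) recv 97: fwd
Round 7: pos3(id41) recv 97: fwd
Round 8: pos4(id97) recv 97: ELECTED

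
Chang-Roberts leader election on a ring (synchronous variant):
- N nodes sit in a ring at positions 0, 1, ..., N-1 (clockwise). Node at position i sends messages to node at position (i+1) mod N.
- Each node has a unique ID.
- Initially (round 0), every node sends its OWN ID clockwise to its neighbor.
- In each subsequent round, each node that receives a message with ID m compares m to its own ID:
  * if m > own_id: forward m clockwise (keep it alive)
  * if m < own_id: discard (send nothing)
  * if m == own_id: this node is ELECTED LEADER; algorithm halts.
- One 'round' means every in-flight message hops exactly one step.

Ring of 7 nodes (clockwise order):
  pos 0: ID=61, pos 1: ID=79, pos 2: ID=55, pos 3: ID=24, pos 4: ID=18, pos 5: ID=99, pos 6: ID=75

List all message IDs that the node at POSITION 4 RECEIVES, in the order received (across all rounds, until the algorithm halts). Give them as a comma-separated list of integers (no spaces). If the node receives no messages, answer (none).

Answer: 24,55,79,99

Derivation:
Round 1: pos1(id79) recv 61: drop; pos2(id55) recv 79: fwd; pos3(id24) recv 55: fwd; pos4(id18) recv 24: fwd; pos5(id99) recv 18: drop; pos6(id75) recv 99: fwd; pos0(id61) recv 75: fwd
Round 2: pos3(id24) recv 79: fwd; pos4(id18) recv 55: fwd; pos5(id99) recv 24: drop; pos0(id61) recv 99: fwd; pos1(id79) recv 75: drop
Round 3: pos4(id18) recv 79: fwd; pos5(id99) recv 55: drop; pos1(id79) recv 99: fwd
Round 4: pos5(id99) recv 79: drop; pos2(id55) recv 99: fwd
Round 5: pos3(id24) recv 99: fwd
Round 6: pos4(id18) recv 99: fwd
Round 7: pos5(id99) recv 99: ELECTED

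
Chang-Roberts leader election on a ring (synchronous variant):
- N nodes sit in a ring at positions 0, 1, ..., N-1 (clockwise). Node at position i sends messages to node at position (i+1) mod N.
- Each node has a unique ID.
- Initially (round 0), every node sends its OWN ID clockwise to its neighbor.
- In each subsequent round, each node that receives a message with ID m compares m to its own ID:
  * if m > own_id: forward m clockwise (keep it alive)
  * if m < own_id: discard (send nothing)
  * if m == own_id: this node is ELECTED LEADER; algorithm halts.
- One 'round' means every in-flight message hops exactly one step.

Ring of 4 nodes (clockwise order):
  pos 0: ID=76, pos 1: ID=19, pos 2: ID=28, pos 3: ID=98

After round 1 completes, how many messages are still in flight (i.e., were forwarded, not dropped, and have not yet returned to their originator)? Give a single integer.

Answer: 2

Derivation:
Round 1: pos1(id19) recv 76: fwd; pos2(id28) recv 19: drop; pos3(id98) recv 28: drop; pos0(id76) recv 98: fwd
After round 1: 2 messages still in flight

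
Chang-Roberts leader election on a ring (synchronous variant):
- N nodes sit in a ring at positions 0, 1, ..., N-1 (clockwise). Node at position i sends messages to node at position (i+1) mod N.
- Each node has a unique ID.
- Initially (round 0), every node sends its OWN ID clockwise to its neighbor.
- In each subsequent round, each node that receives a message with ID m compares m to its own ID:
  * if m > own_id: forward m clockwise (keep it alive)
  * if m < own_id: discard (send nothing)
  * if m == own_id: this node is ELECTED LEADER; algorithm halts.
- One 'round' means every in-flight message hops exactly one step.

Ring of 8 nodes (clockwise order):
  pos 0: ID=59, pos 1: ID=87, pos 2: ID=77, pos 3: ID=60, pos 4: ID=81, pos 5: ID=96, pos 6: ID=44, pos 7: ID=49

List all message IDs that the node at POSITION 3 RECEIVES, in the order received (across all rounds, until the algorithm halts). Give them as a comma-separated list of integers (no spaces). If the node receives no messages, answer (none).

Round 1: pos1(id87) recv 59: drop; pos2(id77) recv 87: fwd; pos3(id60) recv 77: fwd; pos4(id81) recv 60: drop; pos5(id96) recv 81: drop; pos6(id44) recv 96: fwd; pos7(id49) recv 44: drop; pos0(id59) recv 49: drop
Round 2: pos3(id60) recv 87: fwd; pos4(id81) recv 77: drop; pos7(id49) recv 96: fwd
Round 3: pos4(id81) recv 87: fwd; pos0(id59) recv 96: fwd
Round 4: pos5(id96) recv 87: drop; pos1(id87) recv 96: fwd
Round 5: pos2(id77) recv 96: fwd
Round 6: pos3(id60) recv 96: fwd
Round 7: pos4(id81) recv 96: fwd
Round 8: pos5(id96) recv 96: ELECTED

Answer: 77,87,96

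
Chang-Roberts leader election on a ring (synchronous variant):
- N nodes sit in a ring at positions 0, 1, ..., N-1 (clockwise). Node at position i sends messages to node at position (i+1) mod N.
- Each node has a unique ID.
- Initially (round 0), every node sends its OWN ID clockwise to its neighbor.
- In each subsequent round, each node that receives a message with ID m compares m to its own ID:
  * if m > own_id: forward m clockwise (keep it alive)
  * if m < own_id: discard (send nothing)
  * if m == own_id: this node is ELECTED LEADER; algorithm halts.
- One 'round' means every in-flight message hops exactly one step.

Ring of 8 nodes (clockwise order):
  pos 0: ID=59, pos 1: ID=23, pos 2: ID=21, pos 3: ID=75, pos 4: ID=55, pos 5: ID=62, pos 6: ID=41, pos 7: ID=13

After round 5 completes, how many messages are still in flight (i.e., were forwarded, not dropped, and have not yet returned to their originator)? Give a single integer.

Round 1: pos1(id23) recv 59: fwd; pos2(id21) recv 23: fwd; pos3(id75) recv 21: drop; pos4(id55) recv 75: fwd; pos5(id62) recv 55: drop; pos6(id41) recv 62: fwd; pos7(id13) recv 41: fwd; pos0(id59) recv 13: drop
Round 2: pos2(id21) recv 59: fwd; pos3(id75) recv 23: drop; pos5(id62) recv 75: fwd; pos7(id13) recv 62: fwd; pos0(id59) recv 41: drop
Round 3: pos3(id75) recv 59: drop; pos6(id41) recv 75: fwd; pos0(id59) recv 62: fwd
Round 4: pos7(id13) recv 75: fwd; pos1(id23) recv 62: fwd
Round 5: pos0(id59) recv 75: fwd; pos2(id21) recv 62: fwd
After round 5: 2 messages still in flight

Answer: 2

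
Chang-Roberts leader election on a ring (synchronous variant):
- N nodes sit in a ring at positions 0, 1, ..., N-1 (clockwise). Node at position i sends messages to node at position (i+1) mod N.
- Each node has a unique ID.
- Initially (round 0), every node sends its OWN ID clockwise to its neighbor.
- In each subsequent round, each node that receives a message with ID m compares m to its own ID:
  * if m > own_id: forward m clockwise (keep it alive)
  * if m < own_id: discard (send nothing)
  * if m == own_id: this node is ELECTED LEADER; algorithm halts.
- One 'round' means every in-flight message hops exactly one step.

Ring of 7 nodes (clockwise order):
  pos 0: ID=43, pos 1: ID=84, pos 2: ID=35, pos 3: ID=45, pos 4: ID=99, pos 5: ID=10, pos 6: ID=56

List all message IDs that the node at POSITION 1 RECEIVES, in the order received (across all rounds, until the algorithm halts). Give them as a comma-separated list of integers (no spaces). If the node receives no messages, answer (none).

Round 1: pos1(id84) recv 43: drop; pos2(id35) recv 84: fwd; pos3(id45) recv 35: drop; pos4(id99) recv 45: drop; pos5(id10) recv 99: fwd; pos6(id56) recv 10: drop; pos0(id43) recv 56: fwd
Round 2: pos3(id45) recv 84: fwd; pos6(id56) recv 99: fwd; pos1(id84) recv 56: drop
Round 3: pos4(id99) recv 84: drop; pos0(id43) recv 99: fwd
Round 4: pos1(id84) recv 99: fwd
Round 5: pos2(id35) recv 99: fwd
Round 6: pos3(id45) recv 99: fwd
Round 7: pos4(id99) recv 99: ELECTED

Answer: 43,56,99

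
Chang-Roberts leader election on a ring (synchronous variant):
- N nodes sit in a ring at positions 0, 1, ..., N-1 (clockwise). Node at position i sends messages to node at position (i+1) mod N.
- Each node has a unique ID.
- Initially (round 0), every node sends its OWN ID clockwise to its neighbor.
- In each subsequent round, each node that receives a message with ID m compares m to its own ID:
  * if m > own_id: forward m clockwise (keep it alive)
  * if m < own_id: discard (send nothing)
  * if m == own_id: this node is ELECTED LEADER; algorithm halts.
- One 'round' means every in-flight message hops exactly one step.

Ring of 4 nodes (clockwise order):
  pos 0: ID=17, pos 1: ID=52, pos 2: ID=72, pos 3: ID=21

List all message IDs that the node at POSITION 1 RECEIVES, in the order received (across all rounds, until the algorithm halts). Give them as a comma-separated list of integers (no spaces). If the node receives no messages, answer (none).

Round 1: pos1(id52) recv 17: drop; pos2(id72) recv 52: drop; pos3(id21) recv 72: fwd; pos0(id17) recv 21: fwd
Round 2: pos0(id17) recv 72: fwd; pos1(id52) recv 21: drop
Round 3: pos1(id52) recv 72: fwd
Round 4: pos2(id72) recv 72: ELECTED

Answer: 17,21,72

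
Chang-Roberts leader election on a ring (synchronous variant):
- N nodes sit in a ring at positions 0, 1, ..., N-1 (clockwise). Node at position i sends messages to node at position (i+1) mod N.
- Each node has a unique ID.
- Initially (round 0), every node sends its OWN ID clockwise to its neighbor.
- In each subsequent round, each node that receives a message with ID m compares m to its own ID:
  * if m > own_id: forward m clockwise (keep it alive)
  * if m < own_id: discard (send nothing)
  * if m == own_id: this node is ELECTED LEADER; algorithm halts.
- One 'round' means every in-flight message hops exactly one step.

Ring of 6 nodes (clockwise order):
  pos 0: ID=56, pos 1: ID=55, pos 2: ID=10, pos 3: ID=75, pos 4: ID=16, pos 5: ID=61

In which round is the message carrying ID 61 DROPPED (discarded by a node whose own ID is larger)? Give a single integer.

Round 1: pos1(id55) recv 56: fwd; pos2(id10) recv 55: fwd; pos3(id75) recv 10: drop; pos4(id16) recv 75: fwd; pos5(id61) recv 16: drop; pos0(id56) recv 61: fwd
Round 2: pos2(id10) recv 56: fwd; pos3(id75) recv 55: drop; pos5(id61) recv 75: fwd; pos1(id55) recv 61: fwd
Round 3: pos3(id75) recv 56: drop; pos0(id56) recv 75: fwd; pos2(id10) recv 61: fwd
Round 4: pos1(id55) recv 75: fwd; pos3(id75) recv 61: drop
Round 5: pos2(id10) recv 75: fwd
Round 6: pos3(id75) recv 75: ELECTED
Message ID 61 originates at pos 5; dropped at pos 3 in round 4

Answer: 4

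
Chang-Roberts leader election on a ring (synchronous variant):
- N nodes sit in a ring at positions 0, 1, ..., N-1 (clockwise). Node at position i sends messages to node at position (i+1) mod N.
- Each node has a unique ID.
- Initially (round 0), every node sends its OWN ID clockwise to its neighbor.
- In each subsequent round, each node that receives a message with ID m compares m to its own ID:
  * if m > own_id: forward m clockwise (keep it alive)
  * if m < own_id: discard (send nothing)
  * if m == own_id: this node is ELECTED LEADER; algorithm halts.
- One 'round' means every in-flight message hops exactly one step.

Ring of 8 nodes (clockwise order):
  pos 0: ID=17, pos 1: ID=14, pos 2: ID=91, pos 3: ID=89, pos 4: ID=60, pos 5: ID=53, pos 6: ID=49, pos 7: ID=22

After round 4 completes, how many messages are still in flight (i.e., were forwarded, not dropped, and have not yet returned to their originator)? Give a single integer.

Round 1: pos1(id14) recv 17: fwd; pos2(id91) recv 14: drop; pos3(id89) recv 91: fwd; pos4(id60) recv 89: fwd; pos5(id53) recv 60: fwd; pos6(id49) recv 53: fwd; pos7(id22) recv 49: fwd; pos0(id17) recv 22: fwd
Round 2: pos2(id91) recv 17: drop; pos4(id60) recv 91: fwd; pos5(id53) recv 89: fwd; pos6(id49) recv 60: fwd; pos7(id22) recv 53: fwd; pos0(id17) recv 49: fwd; pos1(id14) recv 22: fwd
Round 3: pos5(id53) recv 91: fwd; pos6(id49) recv 89: fwd; pos7(id22) recv 60: fwd; pos0(id17) recv 53: fwd; pos1(id14) recv 49: fwd; pos2(id91) recv 22: drop
Round 4: pos6(id49) recv 91: fwd; pos7(id22) recv 89: fwd; pos0(id17) recv 60: fwd; pos1(id14) recv 53: fwd; pos2(id91) recv 49: drop
After round 4: 4 messages still in flight

Answer: 4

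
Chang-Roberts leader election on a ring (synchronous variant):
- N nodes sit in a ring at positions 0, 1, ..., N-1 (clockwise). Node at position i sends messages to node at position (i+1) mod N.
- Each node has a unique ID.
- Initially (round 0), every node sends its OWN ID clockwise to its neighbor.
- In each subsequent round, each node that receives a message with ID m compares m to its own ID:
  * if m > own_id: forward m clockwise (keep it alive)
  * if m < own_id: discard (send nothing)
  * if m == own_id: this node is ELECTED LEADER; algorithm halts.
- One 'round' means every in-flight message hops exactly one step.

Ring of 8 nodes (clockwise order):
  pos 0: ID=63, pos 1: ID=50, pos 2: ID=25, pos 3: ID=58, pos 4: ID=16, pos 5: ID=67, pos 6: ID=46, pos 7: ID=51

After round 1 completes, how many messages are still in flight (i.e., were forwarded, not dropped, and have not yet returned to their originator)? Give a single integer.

Round 1: pos1(id50) recv 63: fwd; pos2(id25) recv 50: fwd; pos3(id58) recv 25: drop; pos4(id16) recv 58: fwd; pos5(id67) recv 16: drop; pos6(id46) recv 67: fwd; pos7(id51) recv 46: drop; pos0(id63) recv 51: drop
After round 1: 4 messages still in flight

Answer: 4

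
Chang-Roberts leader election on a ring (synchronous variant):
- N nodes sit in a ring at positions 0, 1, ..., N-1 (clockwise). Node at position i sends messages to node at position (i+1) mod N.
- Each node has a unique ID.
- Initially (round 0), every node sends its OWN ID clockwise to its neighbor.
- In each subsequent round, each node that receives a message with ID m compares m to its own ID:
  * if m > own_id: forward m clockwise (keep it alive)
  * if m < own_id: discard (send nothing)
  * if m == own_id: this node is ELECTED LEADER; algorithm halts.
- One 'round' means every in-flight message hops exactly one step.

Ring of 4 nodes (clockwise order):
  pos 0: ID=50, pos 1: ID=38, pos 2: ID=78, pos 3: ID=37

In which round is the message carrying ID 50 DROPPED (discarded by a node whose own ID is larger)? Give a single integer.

Answer: 2

Derivation:
Round 1: pos1(id38) recv 50: fwd; pos2(id78) recv 38: drop; pos3(id37) recv 78: fwd; pos0(id50) recv 37: drop
Round 2: pos2(id78) recv 50: drop; pos0(id50) recv 78: fwd
Round 3: pos1(id38) recv 78: fwd
Round 4: pos2(id78) recv 78: ELECTED
Message ID 50 originates at pos 0; dropped at pos 2 in round 2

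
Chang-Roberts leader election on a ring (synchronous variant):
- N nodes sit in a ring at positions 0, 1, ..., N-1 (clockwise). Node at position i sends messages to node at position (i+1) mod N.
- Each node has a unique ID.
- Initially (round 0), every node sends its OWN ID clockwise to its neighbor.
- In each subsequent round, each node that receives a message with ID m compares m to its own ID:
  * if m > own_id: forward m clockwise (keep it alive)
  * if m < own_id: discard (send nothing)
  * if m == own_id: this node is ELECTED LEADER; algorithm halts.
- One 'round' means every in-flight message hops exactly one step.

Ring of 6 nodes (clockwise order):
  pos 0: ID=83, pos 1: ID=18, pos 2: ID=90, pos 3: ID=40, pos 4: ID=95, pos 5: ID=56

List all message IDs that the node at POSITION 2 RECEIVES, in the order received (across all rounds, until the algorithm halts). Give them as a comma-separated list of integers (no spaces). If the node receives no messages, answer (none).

Round 1: pos1(id18) recv 83: fwd; pos2(id90) recv 18: drop; pos3(id40) recv 90: fwd; pos4(id95) recv 40: drop; pos5(id56) recv 95: fwd; pos0(id83) recv 56: drop
Round 2: pos2(id90) recv 83: drop; pos4(id95) recv 90: drop; pos0(id83) recv 95: fwd
Round 3: pos1(id18) recv 95: fwd
Round 4: pos2(id90) recv 95: fwd
Round 5: pos3(id40) recv 95: fwd
Round 6: pos4(id95) recv 95: ELECTED

Answer: 18,83,95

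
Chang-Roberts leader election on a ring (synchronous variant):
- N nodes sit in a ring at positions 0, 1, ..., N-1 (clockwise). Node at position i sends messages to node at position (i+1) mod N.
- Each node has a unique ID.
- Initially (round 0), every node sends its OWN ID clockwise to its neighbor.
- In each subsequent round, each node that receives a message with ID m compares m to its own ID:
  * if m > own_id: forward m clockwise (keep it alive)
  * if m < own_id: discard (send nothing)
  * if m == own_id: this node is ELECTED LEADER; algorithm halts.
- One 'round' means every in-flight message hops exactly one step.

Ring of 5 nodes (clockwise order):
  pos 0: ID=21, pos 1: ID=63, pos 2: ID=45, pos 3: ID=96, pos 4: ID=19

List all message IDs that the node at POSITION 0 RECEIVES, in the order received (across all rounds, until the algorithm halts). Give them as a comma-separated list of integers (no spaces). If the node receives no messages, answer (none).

Round 1: pos1(id63) recv 21: drop; pos2(id45) recv 63: fwd; pos3(id96) recv 45: drop; pos4(id19) recv 96: fwd; pos0(id21) recv 19: drop
Round 2: pos3(id96) recv 63: drop; pos0(id21) recv 96: fwd
Round 3: pos1(id63) recv 96: fwd
Round 4: pos2(id45) recv 96: fwd
Round 5: pos3(id96) recv 96: ELECTED

Answer: 19,96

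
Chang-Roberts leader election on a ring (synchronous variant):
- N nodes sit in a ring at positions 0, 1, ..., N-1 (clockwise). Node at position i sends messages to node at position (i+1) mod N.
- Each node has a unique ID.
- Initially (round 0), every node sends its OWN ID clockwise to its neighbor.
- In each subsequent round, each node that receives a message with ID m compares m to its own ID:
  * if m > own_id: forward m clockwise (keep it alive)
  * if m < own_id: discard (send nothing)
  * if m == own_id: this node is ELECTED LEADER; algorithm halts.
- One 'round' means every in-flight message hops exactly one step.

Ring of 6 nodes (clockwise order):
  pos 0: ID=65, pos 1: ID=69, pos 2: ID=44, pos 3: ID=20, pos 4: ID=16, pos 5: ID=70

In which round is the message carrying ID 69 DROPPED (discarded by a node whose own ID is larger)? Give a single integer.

Round 1: pos1(id69) recv 65: drop; pos2(id44) recv 69: fwd; pos3(id20) recv 44: fwd; pos4(id16) recv 20: fwd; pos5(id70) recv 16: drop; pos0(id65) recv 70: fwd
Round 2: pos3(id20) recv 69: fwd; pos4(id16) recv 44: fwd; pos5(id70) recv 20: drop; pos1(id69) recv 70: fwd
Round 3: pos4(id16) recv 69: fwd; pos5(id70) recv 44: drop; pos2(id44) recv 70: fwd
Round 4: pos5(id70) recv 69: drop; pos3(id20) recv 70: fwd
Round 5: pos4(id16) recv 70: fwd
Round 6: pos5(id70) recv 70: ELECTED
Message ID 69 originates at pos 1; dropped at pos 5 in round 4

Answer: 4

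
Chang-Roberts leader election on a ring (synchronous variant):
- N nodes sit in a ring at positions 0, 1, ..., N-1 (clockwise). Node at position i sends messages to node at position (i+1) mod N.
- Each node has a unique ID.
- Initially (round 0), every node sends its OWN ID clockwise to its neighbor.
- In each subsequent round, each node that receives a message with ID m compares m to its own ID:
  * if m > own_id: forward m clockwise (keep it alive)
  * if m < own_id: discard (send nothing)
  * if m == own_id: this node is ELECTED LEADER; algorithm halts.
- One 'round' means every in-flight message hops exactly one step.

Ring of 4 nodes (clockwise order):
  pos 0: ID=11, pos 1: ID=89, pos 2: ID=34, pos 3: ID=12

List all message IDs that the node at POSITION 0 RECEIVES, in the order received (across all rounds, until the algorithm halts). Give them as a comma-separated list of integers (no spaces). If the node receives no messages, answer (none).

Round 1: pos1(id89) recv 11: drop; pos2(id34) recv 89: fwd; pos3(id12) recv 34: fwd; pos0(id11) recv 12: fwd
Round 2: pos3(id12) recv 89: fwd; pos0(id11) recv 34: fwd; pos1(id89) recv 12: drop
Round 3: pos0(id11) recv 89: fwd; pos1(id89) recv 34: drop
Round 4: pos1(id89) recv 89: ELECTED

Answer: 12,34,89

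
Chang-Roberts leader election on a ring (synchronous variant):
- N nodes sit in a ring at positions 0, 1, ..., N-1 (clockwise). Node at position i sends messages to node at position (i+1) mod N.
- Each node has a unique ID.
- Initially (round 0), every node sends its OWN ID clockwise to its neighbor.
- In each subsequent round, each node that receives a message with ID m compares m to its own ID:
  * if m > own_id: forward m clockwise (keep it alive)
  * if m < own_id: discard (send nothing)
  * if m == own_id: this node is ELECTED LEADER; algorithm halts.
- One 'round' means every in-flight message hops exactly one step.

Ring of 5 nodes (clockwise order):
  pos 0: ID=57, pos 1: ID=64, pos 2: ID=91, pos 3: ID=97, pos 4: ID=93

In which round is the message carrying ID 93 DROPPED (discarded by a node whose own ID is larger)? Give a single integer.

Answer: 4

Derivation:
Round 1: pos1(id64) recv 57: drop; pos2(id91) recv 64: drop; pos3(id97) recv 91: drop; pos4(id93) recv 97: fwd; pos0(id57) recv 93: fwd
Round 2: pos0(id57) recv 97: fwd; pos1(id64) recv 93: fwd
Round 3: pos1(id64) recv 97: fwd; pos2(id91) recv 93: fwd
Round 4: pos2(id91) recv 97: fwd; pos3(id97) recv 93: drop
Round 5: pos3(id97) recv 97: ELECTED
Message ID 93 originates at pos 4; dropped at pos 3 in round 4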